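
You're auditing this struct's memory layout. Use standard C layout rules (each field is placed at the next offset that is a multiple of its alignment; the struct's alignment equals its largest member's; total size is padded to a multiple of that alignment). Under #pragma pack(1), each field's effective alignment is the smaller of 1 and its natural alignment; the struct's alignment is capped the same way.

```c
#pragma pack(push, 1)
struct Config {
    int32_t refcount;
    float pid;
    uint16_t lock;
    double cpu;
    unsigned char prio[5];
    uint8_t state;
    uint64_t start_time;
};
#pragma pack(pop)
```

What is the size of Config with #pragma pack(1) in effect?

@0: refcount [4B, align 1] → 4
@4: pid [4B, align 1] → 8
@8: lock [2B, align 1] → 10
@10: cpu [8B, align 1] → 18
@18: prio [5B, align 1] → 23
@23: state [1B, align 1] → 24
@24: start_time [8B, align 1] → 32
size 32, align 1

32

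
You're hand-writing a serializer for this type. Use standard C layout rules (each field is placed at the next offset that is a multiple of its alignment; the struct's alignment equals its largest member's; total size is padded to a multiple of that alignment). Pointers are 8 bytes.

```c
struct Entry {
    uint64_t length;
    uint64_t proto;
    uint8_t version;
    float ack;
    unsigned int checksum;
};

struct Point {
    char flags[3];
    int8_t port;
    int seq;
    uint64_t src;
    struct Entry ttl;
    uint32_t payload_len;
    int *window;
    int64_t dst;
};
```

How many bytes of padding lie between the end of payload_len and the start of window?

Entry: length at 0 (size 8, align 8) → ends 8; proto at 8 (size 8, align 8) → ends 16; version at 16 (size 1, align 1) → ends 17; pad 3 to align 4 for ack; ack at 20 (size 4, align 4) → ends 24; checksum at 24 (size 4, align 4) → ends 28; tail pad 4 to reach multiple of 8; total 32 bytes, alignment 8
flags at 0 (size 3, align 1) → ends 3
port at 3 (size 1, align 1) → ends 4
seq at 4 (size 4, align 4) → ends 8
src at 8 (size 8, align 8) → ends 16
ttl at 16 (size 32, align 8) → ends 48
payload_len at 48 (size 4, align 4) → ends 52
pad 4 to align 8 for window
window at 56 (size 8, align 8) → ends 64

4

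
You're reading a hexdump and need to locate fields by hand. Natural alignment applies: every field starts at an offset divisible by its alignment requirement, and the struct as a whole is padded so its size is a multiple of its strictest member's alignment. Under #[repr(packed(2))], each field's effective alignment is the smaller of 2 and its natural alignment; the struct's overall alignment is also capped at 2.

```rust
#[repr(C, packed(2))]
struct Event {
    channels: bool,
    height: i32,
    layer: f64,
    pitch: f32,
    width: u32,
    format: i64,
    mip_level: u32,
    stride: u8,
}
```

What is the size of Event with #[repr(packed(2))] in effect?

0..1  channels  (1B, 1-aligned)
1..2  -- padding (1B)
2..6  height  (4B, 2-aligned)
6..14  layer  (8B, 2-aligned)
14..18  pitch  (4B, 2-aligned)
18..22  width  (4B, 2-aligned)
22..30  format  (8B, 2-aligned)
30..34  mip_level  (4B, 2-aligned)
34..35  stride  (1B, 1-aligned)
35..36  -- tail padding (1B)
sizeof = 36, alignof = 2

36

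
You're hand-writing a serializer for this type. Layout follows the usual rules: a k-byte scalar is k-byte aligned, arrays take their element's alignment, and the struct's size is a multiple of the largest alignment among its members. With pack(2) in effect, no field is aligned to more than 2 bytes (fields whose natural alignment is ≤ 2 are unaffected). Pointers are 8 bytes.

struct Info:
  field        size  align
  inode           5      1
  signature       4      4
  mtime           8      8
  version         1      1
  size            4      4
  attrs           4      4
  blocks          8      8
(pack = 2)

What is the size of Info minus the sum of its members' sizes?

@0: inode [5B, align 1] → 5
+1 pad (align 2)
@6: signature [4B, align 2] → 10
@10: mtime [8B, align 2] → 18
@18: version [1B, align 1] → 19
+1 pad (align 2)
@20: size [4B, align 2] → 24
@24: attrs [4B, align 2] → 28
@28: blocks [8B, align 2] → 36
size 36, align 2
data bytes 34, size 36 → padding 2

2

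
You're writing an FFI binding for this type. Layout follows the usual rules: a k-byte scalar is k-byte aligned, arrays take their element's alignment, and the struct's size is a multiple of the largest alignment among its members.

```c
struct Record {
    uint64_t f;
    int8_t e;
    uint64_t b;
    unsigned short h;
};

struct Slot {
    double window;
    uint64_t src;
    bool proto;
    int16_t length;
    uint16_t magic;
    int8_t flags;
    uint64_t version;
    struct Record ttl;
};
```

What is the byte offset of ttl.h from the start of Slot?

Record: f at 0 (size 8, align 8) → ends 8; e at 8 (size 1, align 1) → ends 9; pad 7 to align 8 for b; b at 16 (size 8, align 8) → ends 24; h at 24 (size 2, align 2) → ends 26; tail pad 6 to reach multiple of 8; total 32 bytes, alignment 8
window at 0 (size 8, align 8) → ends 8
src at 8 (size 8, align 8) → ends 16
proto at 16 (size 1, align 1) → ends 17
pad 1 to align 2 for length
length at 18 (size 2, align 2) → ends 20
magic at 20 (size 2, align 2) → ends 22
flags at 22 (size 1, align 1) → ends 23
pad 1 to align 8 for version
version at 24 (size 8, align 8) → ends 32
ttl at 32 (size 32, align 8) → ends 64
within Record: h at 24
32 + 24 = 56

56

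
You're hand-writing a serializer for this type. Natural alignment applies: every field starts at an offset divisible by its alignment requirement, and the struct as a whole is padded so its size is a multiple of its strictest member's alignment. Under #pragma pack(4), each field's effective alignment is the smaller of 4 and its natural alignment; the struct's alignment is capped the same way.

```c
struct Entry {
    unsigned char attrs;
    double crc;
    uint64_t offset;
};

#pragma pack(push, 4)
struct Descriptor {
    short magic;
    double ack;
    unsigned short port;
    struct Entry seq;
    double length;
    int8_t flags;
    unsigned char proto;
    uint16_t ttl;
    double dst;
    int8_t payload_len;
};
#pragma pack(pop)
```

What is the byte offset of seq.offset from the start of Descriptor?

Entry: @0: attrs [1B, align 1] → 1; +7 pad (align 8); @8: crc [8B, align 8] → 16; @16: offset [8B, align 8] → 24; size 24, align 8
@0: magic [2B, align 2] → 2
+2 pad (align 4)
@4: ack [8B, align 4] → 12
@12: port [2B, align 2] → 14
+2 pad (align 4)
@16: seq [24B, align 4] → 40
within Entry: offset at 16
16 + 16 = 32

32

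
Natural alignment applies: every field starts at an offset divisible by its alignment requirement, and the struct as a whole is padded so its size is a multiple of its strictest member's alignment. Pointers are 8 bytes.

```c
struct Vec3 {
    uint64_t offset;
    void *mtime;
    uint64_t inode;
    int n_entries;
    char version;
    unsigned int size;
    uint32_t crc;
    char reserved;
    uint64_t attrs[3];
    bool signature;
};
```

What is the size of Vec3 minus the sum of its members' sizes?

17

offset at 0 (size 8, align 8) → ends 8
mtime at 8 (size 8, align 8) → ends 16
inode at 16 (size 8, align 8) → ends 24
n_entries at 24 (size 4, align 4) → ends 28
version at 28 (size 1, align 1) → ends 29
pad 3 to align 4 for size
size at 32 (size 4, align 4) → ends 36
crc at 36 (size 4, align 4) → ends 40
reserved at 40 (size 1, align 1) → ends 41
pad 7 to align 8 for attrs
attrs at 48 (size 24, align 8) → ends 72
signature at 72 (size 1, align 1) → ends 73
tail pad 7 to reach multiple of 8
total 80 bytes, alignment 8
data bytes 63, size 80 → padding 17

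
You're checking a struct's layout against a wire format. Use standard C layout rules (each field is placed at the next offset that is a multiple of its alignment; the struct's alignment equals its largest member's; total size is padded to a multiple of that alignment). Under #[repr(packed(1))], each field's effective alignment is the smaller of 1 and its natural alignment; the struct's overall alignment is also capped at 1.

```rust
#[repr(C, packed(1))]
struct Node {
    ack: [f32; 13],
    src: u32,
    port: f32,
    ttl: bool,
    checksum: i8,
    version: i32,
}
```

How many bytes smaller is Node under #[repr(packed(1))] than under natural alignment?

natural layout:
  @0: ack [52B, align 4] → 52
  @52: src [4B, align 4] → 56
  @56: port [4B, align 4] → 60
  @60: ttl [1B, align 1] → 61
  @61: checksum [1B, align 1] → 62
  +2 pad (align 4)
  @64: version [4B, align 4] → 68
  size 68, align 4
packed(1) layout:
  @0: ack [52B, align 1] → 52
  @52: src [4B, align 1] → 56
  @56: port [4B, align 1] → 60
  @60: ttl [1B, align 1] → 61
  @61: checksum [1B, align 1] → 62
  @62: version [4B, align 1] → 66
  size 66, align 1
68 − 66 = 2

2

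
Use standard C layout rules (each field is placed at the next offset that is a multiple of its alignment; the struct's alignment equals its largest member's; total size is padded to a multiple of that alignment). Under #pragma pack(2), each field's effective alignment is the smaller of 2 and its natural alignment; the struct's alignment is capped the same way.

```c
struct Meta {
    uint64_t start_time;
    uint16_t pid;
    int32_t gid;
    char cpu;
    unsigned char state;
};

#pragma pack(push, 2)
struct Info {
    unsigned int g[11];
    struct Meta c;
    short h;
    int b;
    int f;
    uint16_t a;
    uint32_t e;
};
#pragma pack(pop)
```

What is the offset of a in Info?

78

Meta: start_time at 0 (size 8, align 8) → ends 8; pid at 8 (size 2, align 2) → ends 10; pad 2 to align 4 for gid; gid at 12 (size 4, align 4) → ends 16; cpu at 16 (size 1, align 1) → ends 17; state at 17 (size 1, align 1) → ends 18; tail pad 6 to reach multiple of 8; total 24 bytes, alignment 8
g at 0 (size 44, align 2) → ends 44
c at 44 (size 24, align 2) → ends 68
h at 68 (size 2, align 2) → ends 70
b at 70 (size 4, align 2) → ends 74
f at 74 (size 4, align 2) → ends 78
a at 78 (size 2, align 2) → ends 80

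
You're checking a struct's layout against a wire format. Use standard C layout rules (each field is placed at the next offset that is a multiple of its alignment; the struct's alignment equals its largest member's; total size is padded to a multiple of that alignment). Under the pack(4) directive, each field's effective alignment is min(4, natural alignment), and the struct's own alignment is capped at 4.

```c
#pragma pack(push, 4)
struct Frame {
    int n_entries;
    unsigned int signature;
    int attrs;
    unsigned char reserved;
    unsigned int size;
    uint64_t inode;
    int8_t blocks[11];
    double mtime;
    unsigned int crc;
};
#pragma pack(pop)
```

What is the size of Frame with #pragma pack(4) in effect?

@0: n_entries [4B, align 4] → 4
@4: signature [4B, align 4] → 8
@8: attrs [4B, align 4] → 12
@12: reserved [1B, align 1] → 13
+3 pad (align 4)
@16: size [4B, align 4] → 20
@20: inode [8B, align 4] → 28
@28: blocks [11B, align 1] → 39
+1 pad (align 4)
@40: mtime [8B, align 4] → 48
@48: crc [4B, align 4] → 52
size 52, align 4

52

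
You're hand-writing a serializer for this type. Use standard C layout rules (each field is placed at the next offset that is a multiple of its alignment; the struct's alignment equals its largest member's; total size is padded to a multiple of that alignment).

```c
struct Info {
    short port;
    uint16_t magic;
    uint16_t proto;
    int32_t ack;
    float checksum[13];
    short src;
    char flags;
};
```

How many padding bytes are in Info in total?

port at 0 (size 2, align 2) → ends 2
magic at 2 (size 2, align 2) → ends 4
proto at 4 (size 2, align 2) → ends 6
pad 2 to align 4 for ack
ack at 8 (size 4, align 4) → ends 12
checksum at 12 (size 52, align 4) → ends 64
src at 64 (size 2, align 2) → ends 66
flags at 66 (size 1, align 1) → ends 67
tail pad 1 to reach multiple of 4
total 68 bytes, alignment 4
data bytes 65, size 68 → padding 3

3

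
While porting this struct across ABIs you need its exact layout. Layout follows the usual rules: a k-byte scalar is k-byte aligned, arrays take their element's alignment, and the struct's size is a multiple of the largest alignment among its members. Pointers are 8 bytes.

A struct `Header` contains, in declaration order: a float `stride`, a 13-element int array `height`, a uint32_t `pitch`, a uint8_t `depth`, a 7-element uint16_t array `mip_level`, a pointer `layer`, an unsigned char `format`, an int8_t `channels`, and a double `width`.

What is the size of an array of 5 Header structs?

520

@0: stride [4B, align 4] → 4
@4: height [52B, align 4] → 56
@56: pitch [4B, align 4] → 60
@60: depth [1B, align 1] → 61
+1 pad (align 2)
@62: mip_level [14B, align 2] → 76
+4 pad (align 8)
@80: layer [8B, align 8] → 88
@88: format [1B, align 1] → 89
@89: channels [1B, align 1] → 90
+6 pad (align 8)
@96: width [8B, align 8] → 104
size 104, align 8
array of 5: 5 × 104 = 520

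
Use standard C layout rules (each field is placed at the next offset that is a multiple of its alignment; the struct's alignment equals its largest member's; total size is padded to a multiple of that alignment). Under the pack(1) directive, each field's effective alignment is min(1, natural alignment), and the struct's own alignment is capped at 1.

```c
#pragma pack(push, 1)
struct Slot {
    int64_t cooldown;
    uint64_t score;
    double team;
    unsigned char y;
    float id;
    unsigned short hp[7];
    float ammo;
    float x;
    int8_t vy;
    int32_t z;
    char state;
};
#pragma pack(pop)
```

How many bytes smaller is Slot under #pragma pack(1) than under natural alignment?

natural layout:
  @0: cooldown [8B, align 8] → 8
  @8: score [8B, align 8] → 16
  @16: team [8B, align 8] → 24
  @24: y [1B, align 1] → 25
  +3 pad (align 4)
  @28: id [4B, align 4] → 32
  @32: hp [14B, align 2] → 46
  +2 pad (align 4)
  @48: ammo [4B, align 4] → 52
  @52: x [4B, align 4] → 56
  @56: vy [1B, align 1] → 57
  +3 pad (align 4)
  @60: z [4B, align 4] → 64
  @64: state [1B, align 1] → 65
  +7 tail pad (align 8)
  size 72, align 8
packed(1) layout:
  @0: cooldown [8B, align 1] → 8
  @8: score [8B, align 1] → 16
  @16: team [8B, align 1] → 24
  @24: y [1B, align 1] → 25
  @25: id [4B, align 1] → 29
  @29: hp [14B, align 1] → 43
  @43: ammo [4B, align 1] → 47
  @47: x [4B, align 1] → 51
  @51: vy [1B, align 1] → 52
  @52: z [4B, align 1] → 56
  @56: state [1B, align 1] → 57
  size 57, align 1
72 − 57 = 15

15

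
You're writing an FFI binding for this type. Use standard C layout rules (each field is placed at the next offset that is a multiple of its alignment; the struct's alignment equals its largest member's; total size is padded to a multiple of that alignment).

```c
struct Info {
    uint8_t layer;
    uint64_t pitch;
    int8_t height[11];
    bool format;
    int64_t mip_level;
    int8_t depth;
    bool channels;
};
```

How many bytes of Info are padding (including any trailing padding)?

0..1  layer  (1B, 1-aligned)
1..8  -- padding (7B)
8..16  pitch  (8B, 8-aligned)
16..27  height  (11B, 1-aligned)
27..28  format  (1B, 1-aligned)
28..32  -- padding (4B)
32..40  mip_level  (8B, 8-aligned)
40..41  depth  (1B, 1-aligned)
41..42  channels  (1B, 1-aligned)
42..48  -- tail padding (6B)
sizeof = 48, alignof = 8
data bytes 31, size 48 → padding 17

17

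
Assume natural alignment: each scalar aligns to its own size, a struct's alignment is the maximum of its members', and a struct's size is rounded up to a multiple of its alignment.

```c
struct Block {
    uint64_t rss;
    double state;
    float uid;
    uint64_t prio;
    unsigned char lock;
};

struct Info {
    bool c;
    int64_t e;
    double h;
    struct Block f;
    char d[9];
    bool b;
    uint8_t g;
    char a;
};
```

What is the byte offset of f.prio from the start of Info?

Block: rss at 0 (size 8, align 8) → ends 8; state at 8 (size 8, align 8) → ends 16; uid at 16 (size 4, align 4) → ends 20; pad 4 to align 8 for prio; prio at 24 (size 8, align 8) → ends 32; lock at 32 (size 1, align 1) → ends 33; tail pad 7 to reach multiple of 8; total 40 bytes, alignment 8
c at 0 (size 1, align 1) → ends 1
pad 7 to align 8 for e
e at 8 (size 8, align 8) → ends 16
h at 16 (size 8, align 8) → ends 24
f at 24 (size 40, align 8) → ends 64
within Block: prio at 24
24 + 24 = 48

48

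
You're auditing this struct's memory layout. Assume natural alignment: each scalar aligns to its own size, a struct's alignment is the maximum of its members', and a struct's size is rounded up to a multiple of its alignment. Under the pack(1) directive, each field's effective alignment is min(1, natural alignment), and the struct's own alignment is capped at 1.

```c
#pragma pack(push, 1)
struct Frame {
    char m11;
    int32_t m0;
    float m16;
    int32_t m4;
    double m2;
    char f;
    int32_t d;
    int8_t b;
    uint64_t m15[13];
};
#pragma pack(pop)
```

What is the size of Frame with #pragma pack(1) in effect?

m11 at 0 (size 1, align 1) → ends 1
m0 at 1 (size 4, align 1) → ends 5
m16 at 5 (size 4, align 1) → ends 9
m4 at 9 (size 4, align 1) → ends 13
m2 at 13 (size 8, align 1) → ends 21
f at 21 (size 1, align 1) → ends 22
d at 22 (size 4, align 1) → ends 26
b at 26 (size 1, align 1) → ends 27
m15 at 27 (size 104, align 1) → ends 131
total 131 bytes, alignment 1

131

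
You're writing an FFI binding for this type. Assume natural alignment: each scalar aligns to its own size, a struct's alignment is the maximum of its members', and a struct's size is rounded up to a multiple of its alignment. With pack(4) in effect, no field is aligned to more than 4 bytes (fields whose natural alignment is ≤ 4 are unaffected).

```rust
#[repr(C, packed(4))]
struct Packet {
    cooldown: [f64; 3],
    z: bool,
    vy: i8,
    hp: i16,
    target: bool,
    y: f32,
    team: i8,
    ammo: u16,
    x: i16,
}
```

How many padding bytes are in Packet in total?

@0: cooldown [24B, align 4] → 24
@24: z [1B, align 1] → 25
@25: vy [1B, align 1] → 26
@26: hp [2B, align 2] → 28
@28: target [1B, align 1] → 29
+3 pad (align 4)
@32: y [4B, align 4] → 36
@36: team [1B, align 1] → 37
+1 pad (align 2)
@38: ammo [2B, align 2] → 40
@40: x [2B, align 2] → 42
+2 tail pad (align 4)
size 44, align 4
data bytes 38, size 44 → padding 6

6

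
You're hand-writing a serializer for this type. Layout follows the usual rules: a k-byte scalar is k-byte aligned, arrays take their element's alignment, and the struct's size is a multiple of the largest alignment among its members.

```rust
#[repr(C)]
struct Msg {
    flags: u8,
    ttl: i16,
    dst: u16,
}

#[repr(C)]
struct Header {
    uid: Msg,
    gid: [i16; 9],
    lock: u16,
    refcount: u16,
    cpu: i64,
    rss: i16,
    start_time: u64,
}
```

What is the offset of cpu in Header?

32

Msg: 0..1  flags  (1B, 1-aligned); 1..2  -- padding (1B); 2..4  ttl  (2B, 2-aligned); 4..6  dst  (2B, 2-aligned); sizeof = 6, alignof = 2
0..6  uid  (6B, 2-aligned)
6..24  gid  (18B, 2-aligned)
24..26  lock  (2B, 2-aligned)
26..28  refcount  (2B, 2-aligned)
28..32  -- padding (4B)
32..40  cpu  (8B, 8-aligned)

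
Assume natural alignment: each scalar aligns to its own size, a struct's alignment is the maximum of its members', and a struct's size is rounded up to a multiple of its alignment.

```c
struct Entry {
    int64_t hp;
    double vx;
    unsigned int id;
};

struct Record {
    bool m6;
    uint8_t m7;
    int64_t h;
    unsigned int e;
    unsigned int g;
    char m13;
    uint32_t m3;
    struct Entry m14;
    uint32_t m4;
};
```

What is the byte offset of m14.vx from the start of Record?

Entry: @0: hp [8B, align 8] → 8; @8: vx [8B, align 8] → 16; @16: id [4B, align 4] → 20; +4 tail pad (align 8); size 24, align 8
@0: m6 [1B, align 1] → 1
@1: m7 [1B, align 1] → 2
+6 pad (align 8)
@8: h [8B, align 8] → 16
@16: e [4B, align 4] → 20
@20: g [4B, align 4] → 24
@24: m13 [1B, align 1] → 25
+3 pad (align 4)
@28: m3 [4B, align 4] → 32
@32: m14 [24B, align 8] → 56
within Entry: vx at 8
32 + 8 = 40

40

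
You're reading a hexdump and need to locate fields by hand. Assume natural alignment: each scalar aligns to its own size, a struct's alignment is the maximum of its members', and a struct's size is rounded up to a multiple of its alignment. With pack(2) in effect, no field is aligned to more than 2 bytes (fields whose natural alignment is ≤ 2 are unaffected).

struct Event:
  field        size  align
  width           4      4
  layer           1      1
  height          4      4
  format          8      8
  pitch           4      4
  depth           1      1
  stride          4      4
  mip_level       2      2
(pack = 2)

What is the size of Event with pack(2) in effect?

width at 0 (size 4, align 2) → ends 4
layer at 4 (size 1, align 1) → ends 5
pad 1 to align 2 for height
height at 6 (size 4, align 2) → ends 10
format at 10 (size 8, align 2) → ends 18
pitch at 18 (size 4, align 2) → ends 22
depth at 22 (size 1, align 1) → ends 23
pad 1 to align 2 for stride
stride at 24 (size 4, align 2) → ends 28
mip_level at 28 (size 2, align 2) → ends 30
total 30 bytes, alignment 2

30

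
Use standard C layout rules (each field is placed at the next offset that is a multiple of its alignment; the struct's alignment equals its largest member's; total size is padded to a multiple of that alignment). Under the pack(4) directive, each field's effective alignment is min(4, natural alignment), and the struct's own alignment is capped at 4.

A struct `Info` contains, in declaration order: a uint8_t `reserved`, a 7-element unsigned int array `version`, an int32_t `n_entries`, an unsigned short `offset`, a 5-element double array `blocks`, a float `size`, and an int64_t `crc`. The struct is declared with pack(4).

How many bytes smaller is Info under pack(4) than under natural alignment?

natural layout:
  0..1  reserved  (1B, 1-aligned)
  1..4  -- padding (3B)
  4..32  version  (28B, 4-aligned)
  32..36  n_entries  (4B, 4-aligned)
  36..38  offset  (2B, 2-aligned)
  38..40  -- padding (2B)
  40..80  blocks  (40B, 8-aligned)
  80..84  size  (4B, 4-aligned)
  84..88  -- padding (4B)
  88..96  crc  (8B, 8-aligned)
  sizeof = 96, alignof = 8
packed(4) layout:
  0..1  reserved  (1B, 1-aligned)
  1..4  -- padding (3B)
  4..32  version  (28B, 4-aligned)
  32..36  n_entries  (4B, 4-aligned)
  36..38  offset  (2B, 2-aligned)
  38..40  -- padding (2B)
  40..80  blocks  (40B, 4-aligned)
  80..84  size  (4B, 4-aligned)
  84..92  crc  (8B, 4-aligned)
  sizeof = 92, alignof = 4
96 − 92 = 4

4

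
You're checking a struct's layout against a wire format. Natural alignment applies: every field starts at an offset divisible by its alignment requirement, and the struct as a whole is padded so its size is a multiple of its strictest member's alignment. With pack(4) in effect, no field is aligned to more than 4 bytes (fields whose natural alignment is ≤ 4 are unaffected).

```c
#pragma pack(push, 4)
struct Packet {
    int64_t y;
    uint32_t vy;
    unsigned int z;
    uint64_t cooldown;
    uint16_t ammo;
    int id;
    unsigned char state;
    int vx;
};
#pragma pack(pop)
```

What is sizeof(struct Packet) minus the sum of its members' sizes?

@0: y [8B, align 4] → 8
@8: vy [4B, align 4] → 12
@12: z [4B, align 4] → 16
@16: cooldown [8B, align 4] → 24
@24: ammo [2B, align 2] → 26
+2 pad (align 4)
@28: id [4B, align 4] → 32
@32: state [1B, align 1] → 33
+3 pad (align 4)
@36: vx [4B, align 4] → 40
size 40, align 4
data bytes 35, size 40 → padding 5

5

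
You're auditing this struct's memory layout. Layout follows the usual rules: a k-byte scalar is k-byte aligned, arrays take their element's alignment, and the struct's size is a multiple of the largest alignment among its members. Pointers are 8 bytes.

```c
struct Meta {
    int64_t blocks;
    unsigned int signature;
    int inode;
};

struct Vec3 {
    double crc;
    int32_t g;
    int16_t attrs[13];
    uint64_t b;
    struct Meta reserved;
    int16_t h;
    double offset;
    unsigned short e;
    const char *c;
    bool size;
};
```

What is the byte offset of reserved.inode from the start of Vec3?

Meta: blocks at 0 (size 8, align 8) → ends 8; signature at 8 (size 4, align 4) → ends 12; inode at 12 (size 4, align 4) → ends 16; total 16 bytes, alignment 8
crc at 0 (size 8, align 8) → ends 8
g at 8 (size 4, align 4) → ends 12
attrs at 12 (size 26, align 2) → ends 38
pad 2 to align 8 for b
b at 40 (size 8, align 8) → ends 48
reserved at 48 (size 16, align 8) → ends 64
within Meta: inode at 12
48 + 12 = 60

60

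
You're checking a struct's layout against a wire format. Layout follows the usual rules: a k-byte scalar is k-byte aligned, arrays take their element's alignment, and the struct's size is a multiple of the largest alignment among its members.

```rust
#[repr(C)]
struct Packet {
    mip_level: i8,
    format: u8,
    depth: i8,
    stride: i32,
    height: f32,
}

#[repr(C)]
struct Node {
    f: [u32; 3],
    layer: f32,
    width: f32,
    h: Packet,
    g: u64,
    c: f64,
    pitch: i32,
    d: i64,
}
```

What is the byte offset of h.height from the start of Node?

28

Packet: 0..1  mip_level  (1B, 1-aligned); 1..2  format  (1B, 1-aligned); 2..3  depth  (1B, 1-aligned); 3..4  -- padding (1B); 4..8  stride  (4B, 4-aligned); 8..12  height  (4B, 4-aligned); sizeof = 12, alignof = 4
0..12  f  (12B, 4-aligned)
12..16  layer  (4B, 4-aligned)
16..20  width  (4B, 4-aligned)
20..32  h  (12B, 4-aligned)
within Packet: height at 8
20 + 8 = 28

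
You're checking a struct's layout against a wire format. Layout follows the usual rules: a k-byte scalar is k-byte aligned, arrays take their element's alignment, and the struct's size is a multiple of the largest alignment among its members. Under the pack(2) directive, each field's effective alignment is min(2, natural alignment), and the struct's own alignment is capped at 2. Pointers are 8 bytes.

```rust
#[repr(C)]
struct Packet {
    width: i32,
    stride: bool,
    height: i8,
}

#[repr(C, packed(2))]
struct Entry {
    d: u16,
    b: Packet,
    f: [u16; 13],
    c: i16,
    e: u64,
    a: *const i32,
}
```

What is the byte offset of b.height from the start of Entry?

Packet: 0..4  width  (4B, 4-aligned); 4..5  stride  (1B, 1-aligned); 5..6  height  (1B, 1-aligned); 6..8  -- tail padding (2B); sizeof = 8, alignof = 4
0..2  d  (2B, 2-aligned)
2..10  b  (8B, 2-aligned)
within Packet: height at 5
2 + 5 = 7

7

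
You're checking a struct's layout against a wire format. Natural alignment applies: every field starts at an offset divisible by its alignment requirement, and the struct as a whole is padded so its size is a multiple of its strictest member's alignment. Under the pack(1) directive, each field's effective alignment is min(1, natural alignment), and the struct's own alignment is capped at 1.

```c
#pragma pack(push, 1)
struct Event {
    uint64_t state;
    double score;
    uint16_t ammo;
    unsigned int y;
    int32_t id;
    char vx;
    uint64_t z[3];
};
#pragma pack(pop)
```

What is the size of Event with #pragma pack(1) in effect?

state at 0 (size 8, align 1) → ends 8
score at 8 (size 8, align 1) → ends 16
ammo at 16 (size 2, align 1) → ends 18
y at 18 (size 4, align 1) → ends 22
id at 22 (size 4, align 1) → ends 26
vx at 26 (size 1, align 1) → ends 27
z at 27 (size 24, align 1) → ends 51
total 51 bytes, alignment 1

51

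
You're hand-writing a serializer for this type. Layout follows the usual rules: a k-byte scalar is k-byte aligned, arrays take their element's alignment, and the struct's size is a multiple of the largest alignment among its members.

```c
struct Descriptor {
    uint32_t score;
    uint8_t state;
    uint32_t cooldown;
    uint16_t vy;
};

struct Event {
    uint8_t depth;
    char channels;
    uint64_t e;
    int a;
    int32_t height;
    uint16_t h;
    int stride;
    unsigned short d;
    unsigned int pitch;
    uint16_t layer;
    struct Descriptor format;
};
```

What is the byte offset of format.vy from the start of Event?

56

Descriptor: score at 0 (size 4, align 4) → ends 4; state at 4 (size 1, align 1) → ends 5; pad 3 to align 4 for cooldown; cooldown at 8 (size 4, align 4) → ends 12; vy at 12 (size 2, align 2) → ends 14; tail pad 2 to reach multiple of 4; total 16 bytes, alignment 4
depth at 0 (size 1, align 1) → ends 1
channels at 1 (size 1, align 1) → ends 2
pad 6 to align 8 for e
e at 8 (size 8, align 8) → ends 16
a at 16 (size 4, align 4) → ends 20
height at 20 (size 4, align 4) → ends 24
h at 24 (size 2, align 2) → ends 26
pad 2 to align 4 for stride
stride at 28 (size 4, align 4) → ends 32
d at 32 (size 2, align 2) → ends 34
pad 2 to align 4 for pitch
pitch at 36 (size 4, align 4) → ends 40
layer at 40 (size 2, align 2) → ends 42
pad 2 to align 4 for format
format at 44 (size 16, align 4) → ends 60
within Descriptor: vy at 12
44 + 12 = 56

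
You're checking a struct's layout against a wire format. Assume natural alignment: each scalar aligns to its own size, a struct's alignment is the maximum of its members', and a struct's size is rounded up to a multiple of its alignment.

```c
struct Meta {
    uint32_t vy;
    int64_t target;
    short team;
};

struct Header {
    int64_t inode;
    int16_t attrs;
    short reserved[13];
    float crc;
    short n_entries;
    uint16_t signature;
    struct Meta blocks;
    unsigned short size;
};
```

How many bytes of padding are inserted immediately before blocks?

4

Meta: 0..4  vy  (4B, 4-aligned); 4..8  -- padding (4B); 8..16  target  (8B, 8-aligned); 16..18  team  (2B, 2-aligned); 18..24  -- tail padding (6B); sizeof = 24, alignof = 8
0..8  inode  (8B, 8-aligned)
8..10  attrs  (2B, 2-aligned)
10..36  reserved  (26B, 2-aligned)
36..40  crc  (4B, 4-aligned)
40..42  n_entries  (2B, 2-aligned)
42..44  signature  (2B, 2-aligned)
44..48  -- padding (4B)
48..72  blocks  (24B, 8-aligned)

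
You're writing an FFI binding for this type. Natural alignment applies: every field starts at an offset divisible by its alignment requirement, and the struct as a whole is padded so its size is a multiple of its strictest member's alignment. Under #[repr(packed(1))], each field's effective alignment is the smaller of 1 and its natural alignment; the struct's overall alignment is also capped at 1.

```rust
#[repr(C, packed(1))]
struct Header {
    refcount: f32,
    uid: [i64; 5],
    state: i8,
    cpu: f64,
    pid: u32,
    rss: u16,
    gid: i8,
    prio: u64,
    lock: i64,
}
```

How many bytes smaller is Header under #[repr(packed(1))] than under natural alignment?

12

natural layout:
  @0: refcount [4B, align 4] → 4
  +4 pad (align 8)
  @8: uid [40B, align 8] → 48
  @48: state [1B, align 1] → 49
  +7 pad (align 8)
  @56: cpu [8B, align 8] → 64
  @64: pid [4B, align 4] → 68
  @68: rss [2B, align 2] → 70
  @70: gid [1B, align 1] → 71
  +1 pad (align 8)
  @72: prio [8B, align 8] → 80
  @80: lock [8B, align 8] → 88
  size 88, align 8
packed(1) layout:
  @0: refcount [4B, align 1] → 4
  @4: uid [40B, align 1] → 44
  @44: state [1B, align 1] → 45
  @45: cpu [8B, align 1] → 53
  @53: pid [4B, align 1] → 57
  @57: rss [2B, align 1] → 59
  @59: gid [1B, align 1] → 60
  @60: prio [8B, align 1] → 68
  @68: lock [8B, align 1] → 76
  size 76, align 1
88 − 76 = 12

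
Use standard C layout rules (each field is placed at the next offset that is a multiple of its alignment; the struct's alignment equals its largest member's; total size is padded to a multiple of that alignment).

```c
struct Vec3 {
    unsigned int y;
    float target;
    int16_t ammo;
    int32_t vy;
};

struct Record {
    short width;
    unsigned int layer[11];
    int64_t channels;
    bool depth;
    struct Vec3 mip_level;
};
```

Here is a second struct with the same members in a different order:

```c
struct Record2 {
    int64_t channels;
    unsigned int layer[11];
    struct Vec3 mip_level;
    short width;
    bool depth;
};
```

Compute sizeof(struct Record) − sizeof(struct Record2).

Vec3: 0..4  y  (4B, 4-aligned); 4..8  target  (4B, 4-aligned); 8..10  ammo  (2B, 2-aligned); 10..12  -- padding (2B); 12..16  vy  (4B, 4-aligned); sizeof = 16, alignof = 4
0..2  width  (2B, 2-aligned)
2..4  -- padding (2B)
4..48  layer  (44B, 4-aligned)
48..56  channels  (8B, 8-aligned)
56..57  depth  (1B, 1-aligned)
57..60  -- padding (3B)
60..76  mip_level  (16B, 4-aligned)
76..80  -- tail padding (4B)
sizeof = 80, alignof = 8
— Record2 —
0..8  channels  (8B, 8-aligned)
8..52  layer  (44B, 4-aligned)
52..68  mip_level  (16B, 4-aligned)
68..70  width  (2B, 2-aligned)
70..71  depth  (1B, 1-aligned)
71..72  -- tail padding (1B)
sizeof = 72, alignof = 8
80 − 72 = 8

8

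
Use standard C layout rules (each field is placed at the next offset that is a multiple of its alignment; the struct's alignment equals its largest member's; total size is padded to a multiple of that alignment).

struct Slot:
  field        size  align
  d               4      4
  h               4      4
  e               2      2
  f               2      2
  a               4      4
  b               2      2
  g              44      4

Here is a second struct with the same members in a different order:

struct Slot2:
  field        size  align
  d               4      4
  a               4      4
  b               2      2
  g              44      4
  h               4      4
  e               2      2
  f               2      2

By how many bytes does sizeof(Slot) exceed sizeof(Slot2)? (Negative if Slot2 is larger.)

0

d at 0 (size 4, align 4) → ends 4
h at 4 (size 4, align 4) → ends 8
e at 8 (size 2, align 2) → ends 10
f at 10 (size 2, align 2) → ends 12
a at 12 (size 4, align 4) → ends 16
b at 16 (size 2, align 2) → ends 18
pad 2 to align 4 for g
g at 20 (size 44, align 4) → ends 64
total 64 bytes, alignment 4
— Slot2 —
d at 0 (size 4, align 4) → ends 4
a at 4 (size 4, align 4) → ends 8
b at 8 (size 2, align 2) → ends 10
pad 2 to align 4 for g
g at 12 (size 44, align 4) → ends 56
h at 56 (size 4, align 4) → ends 60
e at 60 (size 2, align 2) → ends 62
f at 62 (size 2, align 2) → ends 64
total 64 bytes, alignment 4
64 − 64 = 0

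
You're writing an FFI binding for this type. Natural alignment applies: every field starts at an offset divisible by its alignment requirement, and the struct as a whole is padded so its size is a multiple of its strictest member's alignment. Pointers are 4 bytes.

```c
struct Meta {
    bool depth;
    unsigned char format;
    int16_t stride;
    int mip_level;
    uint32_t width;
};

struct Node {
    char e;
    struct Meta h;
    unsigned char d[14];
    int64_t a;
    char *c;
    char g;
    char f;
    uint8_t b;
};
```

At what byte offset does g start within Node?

Meta: depth at 0 (size 1, align 1) → ends 1; format at 1 (size 1, align 1) → ends 2; stride at 2 (size 2, align 2) → ends 4; mip_level at 4 (size 4, align 4) → ends 8; width at 8 (size 4, align 4) → ends 12; total 12 bytes, alignment 4
e at 0 (size 1, align 1) → ends 1
pad 3 to align 4 for h
h at 4 (size 12, align 4) → ends 16
d at 16 (size 14, align 1) → ends 30
pad 2 to align 8 for a
a at 32 (size 8, align 8) → ends 40
c at 40 (size 4, align 4) → ends 44
g at 44 (size 1, align 1) → ends 45

44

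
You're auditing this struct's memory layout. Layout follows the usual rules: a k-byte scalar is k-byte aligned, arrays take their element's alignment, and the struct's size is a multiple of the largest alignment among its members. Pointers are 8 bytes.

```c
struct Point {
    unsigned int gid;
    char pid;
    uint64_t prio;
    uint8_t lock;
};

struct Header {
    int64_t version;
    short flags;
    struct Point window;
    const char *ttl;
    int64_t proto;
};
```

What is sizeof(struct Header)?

Point: @0: gid [4B, align 4] → 4; @4: pid [1B, align 1] → 5; +3 pad (align 8); @8: prio [8B, align 8] → 16; @16: lock [1B, align 1] → 17; +7 tail pad (align 8); size 24, align 8
@0: version [8B, align 8] → 8
@8: flags [2B, align 2] → 10
+6 pad (align 8)
@16: window [24B, align 8] → 40
@40: ttl [8B, align 8] → 48
@48: proto [8B, align 8] → 56
size 56, align 8

56 bytes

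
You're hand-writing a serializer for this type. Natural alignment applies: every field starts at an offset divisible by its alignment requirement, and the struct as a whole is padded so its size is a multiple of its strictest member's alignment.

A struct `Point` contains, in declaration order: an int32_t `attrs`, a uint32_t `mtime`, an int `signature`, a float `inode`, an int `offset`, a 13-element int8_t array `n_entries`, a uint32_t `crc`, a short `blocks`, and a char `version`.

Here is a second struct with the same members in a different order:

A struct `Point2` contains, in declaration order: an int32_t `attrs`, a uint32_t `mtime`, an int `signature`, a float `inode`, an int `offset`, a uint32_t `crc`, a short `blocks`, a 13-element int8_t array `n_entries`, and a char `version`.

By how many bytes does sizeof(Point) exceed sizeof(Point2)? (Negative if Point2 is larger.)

4

0..4  attrs  (4B, 4-aligned)
4..8  mtime  (4B, 4-aligned)
8..12  signature  (4B, 4-aligned)
12..16  inode  (4B, 4-aligned)
16..20  offset  (4B, 4-aligned)
20..33  n_entries  (13B, 1-aligned)
33..36  -- padding (3B)
36..40  crc  (4B, 4-aligned)
40..42  blocks  (2B, 2-aligned)
42..43  version  (1B, 1-aligned)
43..44  -- tail padding (1B)
sizeof = 44, alignof = 4
— Point2 —
0..4  attrs  (4B, 4-aligned)
4..8  mtime  (4B, 4-aligned)
8..12  signature  (4B, 4-aligned)
12..16  inode  (4B, 4-aligned)
16..20  offset  (4B, 4-aligned)
20..24  crc  (4B, 4-aligned)
24..26  blocks  (2B, 2-aligned)
26..39  n_entries  (13B, 1-aligned)
39..40  version  (1B, 1-aligned)
sizeof = 40, alignof = 4
44 − 40 = 4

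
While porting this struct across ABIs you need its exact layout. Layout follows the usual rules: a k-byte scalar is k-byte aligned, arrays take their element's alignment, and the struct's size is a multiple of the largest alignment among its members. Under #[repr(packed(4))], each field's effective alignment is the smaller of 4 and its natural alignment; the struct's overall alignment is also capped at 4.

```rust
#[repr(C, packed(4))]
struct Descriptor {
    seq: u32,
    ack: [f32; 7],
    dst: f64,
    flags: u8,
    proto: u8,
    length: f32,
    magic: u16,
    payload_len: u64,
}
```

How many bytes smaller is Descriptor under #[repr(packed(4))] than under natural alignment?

4

natural layout:
  seq at 0 (size 4, align 4) → ends 4
  ack at 4 (size 28, align 4) → ends 32
  dst at 32 (size 8, align 8) → ends 40
  flags at 40 (size 1, align 1) → ends 41
  proto at 41 (size 1, align 1) → ends 42
  pad 2 to align 4 for length
  length at 44 (size 4, align 4) → ends 48
  magic at 48 (size 2, align 2) → ends 50
  pad 6 to align 8 for payload_len
  payload_len at 56 (size 8, align 8) → ends 64
  total 64 bytes, alignment 8
packed(4) layout:
  seq at 0 (size 4, align 4) → ends 4
  ack at 4 (size 28, align 4) → ends 32
  dst at 32 (size 8, align 4) → ends 40
  flags at 40 (size 1, align 1) → ends 41
  proto at 41 (size 1, align 1) → ends 42
  pad 2 to align 4 for length
  length at 44 (size 4, align 4) → ends 48
  magic at 48 (size 2, align 2) → ends 50
  pad 2 to align 4 for payload_len
  payload_len at 52 (size 8, align 4) → ends 60
  total 60 bytes, alignment 4
64 − 60 = 4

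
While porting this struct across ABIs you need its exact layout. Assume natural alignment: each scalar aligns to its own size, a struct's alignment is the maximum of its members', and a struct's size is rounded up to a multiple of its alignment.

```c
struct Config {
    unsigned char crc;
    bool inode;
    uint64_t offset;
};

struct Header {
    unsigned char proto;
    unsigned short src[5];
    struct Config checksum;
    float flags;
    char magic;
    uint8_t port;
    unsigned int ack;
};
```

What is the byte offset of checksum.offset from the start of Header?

Config: @0: crc [1B, align 1] → 1; @1: inode [1B, align 1] → 2; +6 pad (align 8); @8: offset [8B, align 8] → 16; size 16, align 8
@0: proto [1B, align 1] → 1
+1 pad (align 2)
@2: src [10B, align 2] → 12
+4 pad (align 8)
@16: checksum [16B, align 8] → 32
within Config: offset at 8
16 + 8 = 24

24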